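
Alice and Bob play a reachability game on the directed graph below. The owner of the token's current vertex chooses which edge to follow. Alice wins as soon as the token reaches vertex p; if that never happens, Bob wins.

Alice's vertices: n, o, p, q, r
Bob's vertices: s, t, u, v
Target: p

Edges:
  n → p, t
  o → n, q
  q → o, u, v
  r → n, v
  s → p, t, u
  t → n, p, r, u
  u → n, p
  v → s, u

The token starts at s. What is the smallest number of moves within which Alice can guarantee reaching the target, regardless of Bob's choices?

A0 = {p}
A1: add {n} — n (Alice) has n→p.
A2: add {o, r, u} — o (Alice) has o→n; r (Alice) has r→n; u (Bob): all of {n, p} already in.
A3: add {q, t} — q (Alice) has q→o; t (Bob): all of {n, p, r, u} already in.
A4: add {s} — s (Bob): all of {p, t, u} already in.
s enters the attractor at level 4, so Alice can force the target in 4 moves from there.

4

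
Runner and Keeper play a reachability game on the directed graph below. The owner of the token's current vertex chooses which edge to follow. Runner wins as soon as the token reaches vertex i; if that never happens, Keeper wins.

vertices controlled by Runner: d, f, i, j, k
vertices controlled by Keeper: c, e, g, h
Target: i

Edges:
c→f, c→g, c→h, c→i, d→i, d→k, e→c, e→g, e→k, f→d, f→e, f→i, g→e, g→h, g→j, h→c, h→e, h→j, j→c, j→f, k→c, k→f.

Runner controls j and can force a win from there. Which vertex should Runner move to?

f

A0 = {i}
A1: add {d, f} — d (Runner) has d→i; f (Runner) has f→i.
A2: add {j, k} — j (Runner) has j→f; k (Runner) has k→f.
A3 = A2; e.g. c (Keeper) can still go to g. Fixed point.
From j, successor f is in the attractor (rank 1); the other successor c is not.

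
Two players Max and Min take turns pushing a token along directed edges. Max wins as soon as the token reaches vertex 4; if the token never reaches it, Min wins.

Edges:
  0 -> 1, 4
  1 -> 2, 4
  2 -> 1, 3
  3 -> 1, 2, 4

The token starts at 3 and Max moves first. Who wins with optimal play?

Track states (vertex, player-to-move).
A0 = {(4,Max), (4,Min)}
A1: add {(0,Max), (1,Max), (3,Max)}.
(3,Max) ∈ A1 ⇒ Max forces the target.

Max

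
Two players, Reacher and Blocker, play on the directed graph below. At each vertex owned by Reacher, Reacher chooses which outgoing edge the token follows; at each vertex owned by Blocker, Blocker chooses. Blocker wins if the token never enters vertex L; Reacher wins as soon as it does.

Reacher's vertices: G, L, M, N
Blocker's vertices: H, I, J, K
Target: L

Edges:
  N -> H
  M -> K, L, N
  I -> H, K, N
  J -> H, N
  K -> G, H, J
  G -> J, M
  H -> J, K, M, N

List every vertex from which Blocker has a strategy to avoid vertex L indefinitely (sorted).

A0 = {L}
A1: add {M} — M (Reacher) has M→L.
A2: add {G} — G (Reacher) has G→M.
A3 = A2; e.g. H (Blocker) can still go to J. Fixed point.
Reacher's attractor = {G, L, M}; Blocker avoids the target exactly from the complement.

H, I, J, K, N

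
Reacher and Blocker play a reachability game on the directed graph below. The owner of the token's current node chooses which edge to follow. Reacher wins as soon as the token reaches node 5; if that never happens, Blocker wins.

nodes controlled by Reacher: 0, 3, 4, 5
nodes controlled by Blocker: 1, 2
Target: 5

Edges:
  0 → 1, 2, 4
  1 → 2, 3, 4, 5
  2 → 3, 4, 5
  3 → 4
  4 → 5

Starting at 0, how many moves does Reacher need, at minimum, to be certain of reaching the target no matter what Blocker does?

2

A0 = {5}
A1: add {4} — 4 (Reacher) has 4→5.
A2: add {0, 3} — 0 (Reacher) has 0→4; 3 (Reacher) has 3→4.
0 enters the attractor at level 2, so Reacher can force the target in 2 moves from there.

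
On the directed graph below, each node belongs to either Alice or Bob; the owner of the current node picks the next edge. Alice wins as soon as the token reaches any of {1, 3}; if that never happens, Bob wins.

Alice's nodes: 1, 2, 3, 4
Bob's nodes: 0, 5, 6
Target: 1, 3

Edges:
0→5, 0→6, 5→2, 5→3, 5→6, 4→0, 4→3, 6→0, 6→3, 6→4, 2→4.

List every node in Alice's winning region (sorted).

A0 = {1, 3}
A1: add {4} — 4 (Alice) has 4→3.
A2: add {2} — 2 (Alice) has 2→4.
A3 = A2; e.g. 0 (Bob) can still go to 5. Fixed point.
Alice's winning region = {1, 2, 3, 4}.

1, 2, 3, 4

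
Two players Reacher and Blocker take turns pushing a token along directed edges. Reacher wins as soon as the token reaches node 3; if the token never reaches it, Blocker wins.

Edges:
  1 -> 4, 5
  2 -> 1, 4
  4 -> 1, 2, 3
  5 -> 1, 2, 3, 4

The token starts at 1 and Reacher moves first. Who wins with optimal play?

Blocker

Track states (vertex, player-to-move).
A0 = {(3,Reacher), (3,Blocker)}
A1: add {(4,Reacher), (5,Reacher)}.
A2: add {(1,Blocker)}.
A3: add {(2,Reacher)}.
A4 = A3; e.g. (1,Reacher) stays out. (1,Reacher) never enters ⇒ Blocker avoids the target.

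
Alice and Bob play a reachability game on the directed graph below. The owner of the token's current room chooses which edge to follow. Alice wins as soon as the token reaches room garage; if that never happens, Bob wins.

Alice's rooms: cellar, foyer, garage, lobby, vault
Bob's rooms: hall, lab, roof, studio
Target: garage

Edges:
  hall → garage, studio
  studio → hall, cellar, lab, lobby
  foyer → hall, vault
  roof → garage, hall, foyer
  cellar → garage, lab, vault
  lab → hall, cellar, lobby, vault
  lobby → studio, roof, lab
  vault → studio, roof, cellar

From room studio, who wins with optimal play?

A0 = {garage}
A1: add {cellar} — cellar (Alice) has cellar→garage.
A2: add {vault} — vault (Alice) has vault→cellar.
A3: add {foyer} — foyer (Alice) has foyer→vault.
A4 = A3; e.g. hall (Bob) can still go to studio. Fixed point.
studio never enters the attractor, so Bob can avoid the target forever.

Bob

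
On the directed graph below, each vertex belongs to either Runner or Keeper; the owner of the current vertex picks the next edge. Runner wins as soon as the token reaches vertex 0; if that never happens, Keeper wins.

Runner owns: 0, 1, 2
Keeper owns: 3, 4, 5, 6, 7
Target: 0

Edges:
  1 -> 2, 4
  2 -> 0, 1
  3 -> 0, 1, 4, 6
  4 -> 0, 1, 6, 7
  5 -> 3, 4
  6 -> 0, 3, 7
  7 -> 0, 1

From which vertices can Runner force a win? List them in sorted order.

A0 = {0}
A1: add {2} — 2 (Runner) has 2→0.
A2: add {1} — 1 (Runner) has 1→2.
A3: add {7} — 7 (Keeper): all of {0, 1} already in.
A4 = A3; e.g. 3 (Keeper) can still go to 4. Fixed point.
Runner's winning region = {0, 1, 2, 7}.

0, 1, 2, 7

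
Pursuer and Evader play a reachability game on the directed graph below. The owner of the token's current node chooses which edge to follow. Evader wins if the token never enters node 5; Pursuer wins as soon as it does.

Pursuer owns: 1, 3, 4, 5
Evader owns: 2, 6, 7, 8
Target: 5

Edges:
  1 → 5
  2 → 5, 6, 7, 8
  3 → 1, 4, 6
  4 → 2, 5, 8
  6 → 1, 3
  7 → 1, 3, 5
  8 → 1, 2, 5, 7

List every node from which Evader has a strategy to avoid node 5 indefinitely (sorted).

2, 8

A0 = {5}
A1: add {1, 4} — 1 (Pursuer) has 1→5; 4 (Pursuer) has 4→5.
A2: add {3} — 3 (Pursuer) has 3→1.
A3: add {6, 7} — 6 (Evader): all of {1, 3} already in; 7 (Evader): all of {1, 3, 5} already in.
A4 = A3; e.g. 2 (Evader) can still go to 8. Fixed point.
Pursuer's attractor = {1, 3, 4, 5, 6, 7}; Evader avoids the target exactly from the complement.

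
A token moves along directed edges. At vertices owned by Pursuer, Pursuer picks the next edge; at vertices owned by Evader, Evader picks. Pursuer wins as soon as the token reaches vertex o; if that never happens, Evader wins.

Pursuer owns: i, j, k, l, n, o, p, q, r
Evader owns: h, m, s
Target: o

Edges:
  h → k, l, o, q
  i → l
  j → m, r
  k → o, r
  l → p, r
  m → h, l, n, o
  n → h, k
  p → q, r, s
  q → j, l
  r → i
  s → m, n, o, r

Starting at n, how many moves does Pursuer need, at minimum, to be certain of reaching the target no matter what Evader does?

2

A0 = {o}
A1: add {k} — k (Pursuer) has k→o.
A2: add {n} — n (Pursuer) has n→k.
A3 = A2; e.g. h (Evader) can still go to l. Fixed point.
n enters the attractor at level 2, so Pursuer can force the target in 2 moves from there.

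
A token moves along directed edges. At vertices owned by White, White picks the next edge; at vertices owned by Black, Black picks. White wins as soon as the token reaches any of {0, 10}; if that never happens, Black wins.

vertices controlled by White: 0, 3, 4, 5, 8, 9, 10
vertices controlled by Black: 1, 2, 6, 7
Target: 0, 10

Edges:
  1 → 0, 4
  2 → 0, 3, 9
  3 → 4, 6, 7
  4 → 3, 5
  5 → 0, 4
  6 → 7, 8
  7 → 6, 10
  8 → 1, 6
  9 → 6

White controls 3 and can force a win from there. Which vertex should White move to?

4

A0 = {0, 10}
A1: add {5} — 5 (White) has 5→0.
A2: add {4} — 4 (White) has 4→5.
A3: add {1, 3} — 1 (Black): all of {0, 4} already in; 3 (White) has 3→4.
A4: add {8} — 8 (White) has 8→1.
A5 = A4; e.g. 2 (Black) can still go to 9. Fixed point.
From 3, successor 4 is in the attractor (rank 2); the other successors 6, 7 are not.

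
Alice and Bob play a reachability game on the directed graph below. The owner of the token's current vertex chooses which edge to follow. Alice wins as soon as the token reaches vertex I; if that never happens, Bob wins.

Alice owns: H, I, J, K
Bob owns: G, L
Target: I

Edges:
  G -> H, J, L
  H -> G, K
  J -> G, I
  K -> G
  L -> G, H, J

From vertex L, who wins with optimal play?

A0 = {I}
A1: add {J} — J (Alice) has J→I.
A2 = A1; e.g. G (Bob) can still go to H. Fixed point.
L never enters the attractor, so Bob can avoid the target forever.

Bob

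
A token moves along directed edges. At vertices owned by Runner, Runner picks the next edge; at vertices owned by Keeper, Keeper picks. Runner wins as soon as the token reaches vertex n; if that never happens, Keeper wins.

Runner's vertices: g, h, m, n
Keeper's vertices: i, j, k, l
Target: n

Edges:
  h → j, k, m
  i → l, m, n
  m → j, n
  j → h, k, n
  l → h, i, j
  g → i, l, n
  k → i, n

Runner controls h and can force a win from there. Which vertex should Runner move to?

A0 = {n}
A1: add {g, m} — g (Runner) has g→n; m (Runner) has m→n.
A2: add {h} — h (Runner) has h→m.
A3 = A2; e.g. i (Keeper) can still go to l. Fixed point.
From h, successor m is in the attractor (rank 1); the other successors j, k are not.

m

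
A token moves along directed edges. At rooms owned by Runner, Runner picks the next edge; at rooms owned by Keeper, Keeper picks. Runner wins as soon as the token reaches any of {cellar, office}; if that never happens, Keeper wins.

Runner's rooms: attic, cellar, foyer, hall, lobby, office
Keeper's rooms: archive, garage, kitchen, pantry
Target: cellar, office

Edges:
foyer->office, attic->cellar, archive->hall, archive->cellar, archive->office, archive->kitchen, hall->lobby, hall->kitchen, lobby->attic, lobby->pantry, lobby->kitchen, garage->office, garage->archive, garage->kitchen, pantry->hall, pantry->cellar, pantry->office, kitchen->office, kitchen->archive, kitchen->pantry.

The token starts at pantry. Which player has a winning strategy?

A0 = {cellar, office}
A1: add {attic, foyer} — attic (Runner) has attic→cellar; foyer (Runner) has foyer→office.
A2: add {lobby} — lobby (Runner) has lobby→attic.
A3: add {hall} — hall (Runner) has hall→lobby.
A4: add {pantry} — pantry (Keeper): all of {hall, cellar, office} already in.
A5 = A4; e.g. garage (Keeper) can still go to archive. Fixed point.
pantry ∈ A4, so Runner can force the target.

Runner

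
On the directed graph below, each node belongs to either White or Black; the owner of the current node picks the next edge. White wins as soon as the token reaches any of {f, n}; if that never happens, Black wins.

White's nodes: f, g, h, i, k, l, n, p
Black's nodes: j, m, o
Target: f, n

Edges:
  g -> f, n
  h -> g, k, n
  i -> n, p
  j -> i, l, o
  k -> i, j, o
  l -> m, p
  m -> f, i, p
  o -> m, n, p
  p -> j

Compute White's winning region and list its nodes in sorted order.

A0 = {f, n}
A1: add {g, h, i} — g (White) has g→f; h (White) has h→n; i (White) has i→n.
A2: add {k} — k (White) has k→i.
A3 = A2; e.g. j (Black) can still go to l. Fixed point.
White's winning region = {f, g, h, i, k, n}.

f, g, h, i, k, n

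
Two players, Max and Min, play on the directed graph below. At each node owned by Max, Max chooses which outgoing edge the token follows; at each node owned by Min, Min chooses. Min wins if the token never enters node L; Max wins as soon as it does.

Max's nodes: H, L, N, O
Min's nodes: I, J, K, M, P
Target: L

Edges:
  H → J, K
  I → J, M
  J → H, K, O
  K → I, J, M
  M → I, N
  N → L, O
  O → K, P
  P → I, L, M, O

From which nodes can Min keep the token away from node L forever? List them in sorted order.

H, I, J, K, M, O, P

A0 = {L}
A1: add {N} — N (Max) has N→L.
A2 = A1; e.g. H (Max) has no edge into A1. Fixed point.
Max's attractor = {L, N}; Min avoids the target exactly from the complement.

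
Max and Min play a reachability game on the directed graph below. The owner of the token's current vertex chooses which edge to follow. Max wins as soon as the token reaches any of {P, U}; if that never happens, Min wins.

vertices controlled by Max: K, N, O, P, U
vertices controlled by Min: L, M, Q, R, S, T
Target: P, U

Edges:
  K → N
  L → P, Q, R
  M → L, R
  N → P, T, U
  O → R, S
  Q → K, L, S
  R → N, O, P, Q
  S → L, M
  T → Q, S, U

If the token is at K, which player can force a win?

Max

A0 = {P, U}
A1: add {N} — N (Max) has N→P.
A2: add {K} — K (Max) has K→N.
A3 = A2; e.g. L (Min) can still go to Q. Fixed point.
K ∈ A2, so Max can force the target.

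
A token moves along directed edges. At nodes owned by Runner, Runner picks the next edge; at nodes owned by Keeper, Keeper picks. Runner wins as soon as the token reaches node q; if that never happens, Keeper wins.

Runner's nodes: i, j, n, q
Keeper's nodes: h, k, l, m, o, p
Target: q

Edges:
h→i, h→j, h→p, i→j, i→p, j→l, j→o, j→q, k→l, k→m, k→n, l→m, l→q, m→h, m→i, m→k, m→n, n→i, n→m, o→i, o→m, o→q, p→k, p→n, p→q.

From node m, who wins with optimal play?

A0 = {q}
A1: add {j} — j (Runner) has j→q.
A2: add {i} — i (Runner) has i→j.
A3: add {n} — n (Runner) has n→i.
A4 = A3; e.g. h (Keeper) can still go to p. Fixed point.
m never enters the attractor, so Keeper can avoid the target forever.

Keeper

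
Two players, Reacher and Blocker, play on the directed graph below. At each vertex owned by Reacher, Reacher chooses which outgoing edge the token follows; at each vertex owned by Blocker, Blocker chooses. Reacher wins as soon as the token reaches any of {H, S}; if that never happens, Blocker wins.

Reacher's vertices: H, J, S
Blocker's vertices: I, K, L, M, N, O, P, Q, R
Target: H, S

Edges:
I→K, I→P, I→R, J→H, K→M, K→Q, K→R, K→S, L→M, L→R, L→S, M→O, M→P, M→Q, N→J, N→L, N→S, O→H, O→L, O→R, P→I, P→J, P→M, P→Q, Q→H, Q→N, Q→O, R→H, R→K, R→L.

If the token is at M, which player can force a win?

Blocker

A0 = {H, S}
A1: add {J} — J (Reacher) has J→H.
A2 = A1; e.g. I (Blocker) can still go to K. Fixed point.
M never enters the attractor, so Blocker can avoid the target forever.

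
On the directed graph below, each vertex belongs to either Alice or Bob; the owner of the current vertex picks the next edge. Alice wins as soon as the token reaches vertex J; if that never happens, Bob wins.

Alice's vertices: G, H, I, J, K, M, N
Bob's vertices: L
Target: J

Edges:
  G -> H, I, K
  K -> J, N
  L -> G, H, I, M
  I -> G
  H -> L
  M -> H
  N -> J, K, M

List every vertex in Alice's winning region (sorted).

G, I, J, K, N

A0 = {J}
A1: add {K, N} — K (Alice) has K→J; N (Alice) has N→J.
A2: add {G} — G (Alice) has G→K.
A3: add {I} — I (Alice) has I→G.
A4 = A3; e.g. H (Alice) has no edge into A3. Fixed point.
Alice's winning region = {G, I, J, K, N}.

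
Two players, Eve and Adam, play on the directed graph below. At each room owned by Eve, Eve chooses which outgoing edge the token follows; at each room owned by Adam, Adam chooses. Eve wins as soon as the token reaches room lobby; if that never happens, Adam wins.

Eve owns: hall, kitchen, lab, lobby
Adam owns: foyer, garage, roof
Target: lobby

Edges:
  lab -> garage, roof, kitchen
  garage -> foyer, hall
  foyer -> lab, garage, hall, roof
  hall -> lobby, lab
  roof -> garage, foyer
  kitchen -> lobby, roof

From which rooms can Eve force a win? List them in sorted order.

A0 = {lobby}
A1: add {hall, kitchen} — hall (Eve) has hall→lobby; kitchen (Eve) has kitchen→lobby.
A2: add {lab} — lab (Eve) has lab→kitchen.
A3 = A2; e.g. garage (Adam) can still go to foyer. Fixed point.
Eve's winning region = {hall, kitchen, lab, lobby}.

hall, kitchen, lab, lobby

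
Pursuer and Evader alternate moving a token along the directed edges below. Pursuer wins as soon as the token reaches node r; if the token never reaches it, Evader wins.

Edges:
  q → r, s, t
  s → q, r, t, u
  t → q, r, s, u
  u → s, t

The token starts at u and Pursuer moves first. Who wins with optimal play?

Evader

Track states (vertex, player-to-move).
A0 = {(r,Pursuer), (r,Evader)}
A1: add {(q,Pursuer), (s,Pursuer), (t,Pursuer)}.
A2: add {(q,Evader), (u,Evader)}.
A3 = A2; e.g. (s,Evader) stays out. (u,Pursuer) never enters ⇒ Evader avoids the target.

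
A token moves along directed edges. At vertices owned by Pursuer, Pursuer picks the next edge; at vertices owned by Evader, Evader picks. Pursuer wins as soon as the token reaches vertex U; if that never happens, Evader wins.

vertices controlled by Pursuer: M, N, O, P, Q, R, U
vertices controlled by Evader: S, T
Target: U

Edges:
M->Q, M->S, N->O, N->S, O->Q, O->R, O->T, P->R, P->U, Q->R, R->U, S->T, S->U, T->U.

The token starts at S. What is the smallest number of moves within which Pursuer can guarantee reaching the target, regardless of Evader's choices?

A0 = {U}
A1: add {P, R, T} — P (Pursuer) has P→U; R (Pursuer) has R→U; T (Evader): all of {U} already in.
A2: add {O, Q, S} — O (Pursuer) has O→R; Q (Pursuer) has Q→R; S (Evader): all of {T, U} already in.
S enters the attractor at level 2, so Pursuer can force the target in 2 moves from there.

2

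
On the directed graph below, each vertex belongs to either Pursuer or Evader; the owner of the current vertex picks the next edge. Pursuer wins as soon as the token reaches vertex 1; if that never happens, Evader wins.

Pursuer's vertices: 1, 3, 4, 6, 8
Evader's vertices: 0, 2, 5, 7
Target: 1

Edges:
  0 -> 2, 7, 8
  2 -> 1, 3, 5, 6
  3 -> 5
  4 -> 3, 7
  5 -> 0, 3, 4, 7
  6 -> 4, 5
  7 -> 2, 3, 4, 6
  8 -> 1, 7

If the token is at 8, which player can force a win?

A0 = {1}
A1: add {8} — 8 (Pursuer) has 8→1.
A2 = A1; e.g. 0 (Evader) can still go to 2. Fixed point.
8 ∈ A1, so Pursuer can force the target.

Pursuer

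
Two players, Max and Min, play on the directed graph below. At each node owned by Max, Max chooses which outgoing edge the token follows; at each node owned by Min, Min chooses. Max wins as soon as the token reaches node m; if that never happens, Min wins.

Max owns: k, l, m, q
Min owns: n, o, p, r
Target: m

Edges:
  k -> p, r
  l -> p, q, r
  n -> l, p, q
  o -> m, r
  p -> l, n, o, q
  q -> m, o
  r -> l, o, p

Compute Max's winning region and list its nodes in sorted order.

A0 = {m}
A1: add {q} — q (Max) has q→m.
A2: add {l} — l (Max) has l→q.
A3 = A2; e.g. k (Max) has no edge into A2. Fixed point.
Max's winning region = {l, m, q}.

l, m, q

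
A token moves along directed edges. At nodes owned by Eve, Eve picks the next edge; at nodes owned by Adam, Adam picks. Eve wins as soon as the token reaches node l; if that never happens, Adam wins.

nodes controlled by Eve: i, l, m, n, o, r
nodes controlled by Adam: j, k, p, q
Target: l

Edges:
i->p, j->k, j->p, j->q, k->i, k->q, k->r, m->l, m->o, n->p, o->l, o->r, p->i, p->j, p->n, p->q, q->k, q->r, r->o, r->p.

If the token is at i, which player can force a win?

A0 = {l}
A1: add {m, o} — m (Eve) has m→l; o (Eve) has o→l.
A2: add {r} — r (Eve) has r→o.
A3 = A2; e.g. i (Eve) has no edge into A2. Fixed point.
i never enters the attractor, so Adam can avoid the target forever.

Adam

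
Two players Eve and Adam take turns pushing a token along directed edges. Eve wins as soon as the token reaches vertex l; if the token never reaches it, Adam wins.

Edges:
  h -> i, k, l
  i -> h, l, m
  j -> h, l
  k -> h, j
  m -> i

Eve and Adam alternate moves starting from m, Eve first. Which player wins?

Adam

Track states (vertex, player-to-move).
A0 = {(l,Eve), (l,Adam)}
A1: add {(h,Eve), (i,Eve), (j,Eve)}.
A2: add {(j,Adam), (k,Adam), (m,Adam)}.
A3: add {(k,Eve)}.
A4: add {(h,Adam)}.
A5 = A4; e.g. (i,Adam) stays out. (m,Eve) never enters ⇒ Adam avoids the target.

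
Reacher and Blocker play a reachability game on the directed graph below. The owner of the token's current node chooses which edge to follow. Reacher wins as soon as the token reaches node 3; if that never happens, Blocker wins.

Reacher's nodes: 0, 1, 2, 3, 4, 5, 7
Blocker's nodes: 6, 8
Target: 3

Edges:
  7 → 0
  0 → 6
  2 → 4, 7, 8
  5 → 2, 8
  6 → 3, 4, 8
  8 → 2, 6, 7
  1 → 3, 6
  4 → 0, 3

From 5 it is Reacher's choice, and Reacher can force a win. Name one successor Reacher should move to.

2

A0 = {3}
A1: add {1, 4} — 1 (Reacher) has 1→3; 4 (Reacher) has 4→3.
A2: add {2} — 2 (Reacher) has 2→4.
A3: add {5} — 5 (Reacher) has 5→2.
A4 = A3; e.g. 0 (Reacher) has no edge into A3. Fixed point.
From 5, successor 2 is in the attractor (rank 2); the other successor 8 is not.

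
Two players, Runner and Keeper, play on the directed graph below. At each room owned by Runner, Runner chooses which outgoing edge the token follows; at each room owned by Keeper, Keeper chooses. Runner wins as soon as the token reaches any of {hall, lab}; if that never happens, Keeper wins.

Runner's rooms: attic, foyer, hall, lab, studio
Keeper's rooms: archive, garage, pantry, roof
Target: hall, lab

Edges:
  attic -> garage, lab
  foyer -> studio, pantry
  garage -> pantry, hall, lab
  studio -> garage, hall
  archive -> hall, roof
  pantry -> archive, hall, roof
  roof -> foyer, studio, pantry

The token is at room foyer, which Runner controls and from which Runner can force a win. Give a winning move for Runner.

studio

A0 = {hall, lab}
A1: add {attic, studio} — attic (Runner) has attic→lab; studio (Runner) has studio→hall.
A2: add {foyer} — foyer (Runner) has foyer→studio.
A3 = A2; e.g. garage (Keeper) can still go to pantry. Fixed point.
From foyer, successor studio is in the attractor (rank 1); the other successor pantry is not.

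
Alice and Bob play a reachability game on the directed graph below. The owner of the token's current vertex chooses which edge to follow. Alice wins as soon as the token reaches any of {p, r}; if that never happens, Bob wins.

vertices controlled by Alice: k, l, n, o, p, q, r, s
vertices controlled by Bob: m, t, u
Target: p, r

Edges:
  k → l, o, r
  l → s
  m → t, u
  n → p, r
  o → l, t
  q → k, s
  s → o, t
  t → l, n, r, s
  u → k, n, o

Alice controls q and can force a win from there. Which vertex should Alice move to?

A0 = {p, r}
A1: add {k, n} — k (Alice) has k→r; n (Alice) has n→p.
A2: add {q} — q (Alice) has q→k.
A3 = A2; e.g. l (Alice) has no edge into A2. Fixed point.
From q, successor k is in the attractor (rank 1); the other successor s is not.

k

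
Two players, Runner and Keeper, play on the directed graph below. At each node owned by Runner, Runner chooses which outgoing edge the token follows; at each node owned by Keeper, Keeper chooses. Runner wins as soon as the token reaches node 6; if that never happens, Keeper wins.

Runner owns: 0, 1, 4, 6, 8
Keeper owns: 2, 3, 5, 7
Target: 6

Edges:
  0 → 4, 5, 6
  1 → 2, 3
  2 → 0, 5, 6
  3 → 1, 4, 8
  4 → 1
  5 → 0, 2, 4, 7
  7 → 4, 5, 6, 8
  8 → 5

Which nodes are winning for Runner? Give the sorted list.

0, 6

A0 = {6}
A1: add {0} — 0 (Runner) has 0→6.
A2 = A1; e.g. 1 (Runner) has no edge into A1. Fixed point.
Runner's winning region = {0, 6}.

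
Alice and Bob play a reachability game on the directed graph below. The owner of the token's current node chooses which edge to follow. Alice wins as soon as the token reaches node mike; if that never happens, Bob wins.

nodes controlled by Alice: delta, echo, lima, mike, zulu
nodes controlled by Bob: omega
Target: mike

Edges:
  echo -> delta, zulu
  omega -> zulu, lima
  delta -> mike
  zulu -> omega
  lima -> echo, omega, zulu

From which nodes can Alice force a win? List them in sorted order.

delta, echo, lima, mike

A0 = {mike}
A1: add {delta} — delta (Alice) has delta→mike.
A2: add {echo} — echo (Alice) has echo→delta.
A3: add {lima} — lima (Alice) has lima→echo.
A4 = A3; e.g. omega (Bob) can still go to zulu. Fixed point.
Alice's winning region = {delta, echo, lima, mike}.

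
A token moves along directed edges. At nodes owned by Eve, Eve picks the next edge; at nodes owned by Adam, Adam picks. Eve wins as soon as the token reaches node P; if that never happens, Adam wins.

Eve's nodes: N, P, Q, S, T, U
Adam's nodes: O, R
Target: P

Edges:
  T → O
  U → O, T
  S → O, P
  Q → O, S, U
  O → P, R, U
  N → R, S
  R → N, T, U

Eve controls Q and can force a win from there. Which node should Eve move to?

A0 = {P}
A1: add {S} — S (Eve) has S→P.
A2: add {N, Q} — N (Eve) has N→S; Q (Eve) has Q→S.
A3 = A2; e.g. O (Adam) can still go to R. Fixed point.
From Q, successor S is in the attractor (rank 1); the other successors O, U are not.

S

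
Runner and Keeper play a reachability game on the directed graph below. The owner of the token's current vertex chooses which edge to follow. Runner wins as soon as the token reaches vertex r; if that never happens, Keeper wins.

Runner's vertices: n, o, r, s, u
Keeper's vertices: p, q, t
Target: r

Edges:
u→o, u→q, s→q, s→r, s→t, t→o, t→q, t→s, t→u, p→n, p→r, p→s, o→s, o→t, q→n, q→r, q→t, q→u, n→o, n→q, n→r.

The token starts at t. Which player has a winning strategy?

Keeper

A0 = {r}
A1: add {n, s} — n (Runner) has n→r; s (Runner) has s→r.
A2: add {o, p} — o (Runner) has o→s; p (Keeper): all of {n, r, s} already in.
A3: add {u} — u (Runner) has u→o.
A4 = A3; e.g. q (Keeper) can still go to t. Fixed point.
t never enters the attractor, so Keeper can avoid the target forever.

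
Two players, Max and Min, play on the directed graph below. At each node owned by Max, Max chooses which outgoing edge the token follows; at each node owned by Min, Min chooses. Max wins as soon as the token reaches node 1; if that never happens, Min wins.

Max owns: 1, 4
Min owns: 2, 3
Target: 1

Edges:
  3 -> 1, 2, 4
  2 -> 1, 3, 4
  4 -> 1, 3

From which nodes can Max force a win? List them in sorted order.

A0 = {1}
A1: add {4} — 4 (Max) has 4→1.
A2 = A1; e.g. 2 (Min) can still go to 3. Fixed point.
Max's winning region = {1, 4}.

1, 4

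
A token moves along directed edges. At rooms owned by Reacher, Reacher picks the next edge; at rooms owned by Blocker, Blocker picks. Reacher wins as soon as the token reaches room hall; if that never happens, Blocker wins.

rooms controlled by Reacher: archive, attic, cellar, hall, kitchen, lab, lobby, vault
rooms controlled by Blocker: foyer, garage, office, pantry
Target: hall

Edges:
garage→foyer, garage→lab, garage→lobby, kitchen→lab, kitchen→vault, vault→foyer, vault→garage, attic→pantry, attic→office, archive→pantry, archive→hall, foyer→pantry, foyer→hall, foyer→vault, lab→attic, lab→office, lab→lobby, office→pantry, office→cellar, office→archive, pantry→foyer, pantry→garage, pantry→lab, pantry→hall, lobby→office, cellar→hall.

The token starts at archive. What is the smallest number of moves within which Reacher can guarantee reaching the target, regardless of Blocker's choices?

A0 = {hall}
A1: add {archive, cellar} — cellar (Reacher) has cellar→hall; archive (Reacher) has archive→hall.
A2 = A1; e.g. foyer (Blocker) can still go to pantry. Fixed point.
archive enters the attractor at level 1, so Reacher can force the target in 1 move from there.

1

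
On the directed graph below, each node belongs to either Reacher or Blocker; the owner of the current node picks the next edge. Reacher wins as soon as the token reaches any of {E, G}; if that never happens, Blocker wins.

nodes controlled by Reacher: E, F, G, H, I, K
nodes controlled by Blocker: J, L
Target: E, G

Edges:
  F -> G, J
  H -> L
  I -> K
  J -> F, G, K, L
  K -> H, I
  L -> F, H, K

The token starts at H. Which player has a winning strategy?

Blocker

A0 = {E, G}
A1: add {F} — F (Reacher) has F→G.
A2 = A1; e.g. H (Reacher) has no edge into A1. Fixed point.
H never enters the attractor, so Blocker can avoid the target forever.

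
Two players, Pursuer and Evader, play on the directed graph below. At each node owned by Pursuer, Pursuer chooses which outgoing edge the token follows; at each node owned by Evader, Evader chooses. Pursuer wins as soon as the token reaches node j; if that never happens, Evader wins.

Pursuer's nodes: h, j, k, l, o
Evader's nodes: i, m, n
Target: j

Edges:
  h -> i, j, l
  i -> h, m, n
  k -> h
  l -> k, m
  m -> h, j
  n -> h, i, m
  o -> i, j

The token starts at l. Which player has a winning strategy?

A0 = {j}
A1: add {h, o} — h (Pursuer) has h→j; o (Pursuer) has o→j.
A2: add {k, m} — k (Pursuer) has k→h; m (Evader): all of {h, j} already in.
A3: add {l} — l (Pursuer) has l→k.
A4 = A3; e.g. i (Evader) can still go to n. Fixed point.
l ∈ A3, so Pursuer can force the target.

Pursuer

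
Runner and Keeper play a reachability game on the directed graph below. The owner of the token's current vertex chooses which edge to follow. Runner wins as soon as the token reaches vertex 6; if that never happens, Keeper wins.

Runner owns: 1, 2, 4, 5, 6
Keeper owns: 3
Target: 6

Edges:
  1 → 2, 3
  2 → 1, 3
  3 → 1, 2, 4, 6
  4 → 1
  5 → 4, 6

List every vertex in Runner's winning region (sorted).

A0 = {6}
A1: add {5} — 5 (Runner) has 5→6.
A2 = A1; e.g. 1 (Runner) has no edge into A1. Fixed point.
Runner's winning region = {5, 6}.

5, 6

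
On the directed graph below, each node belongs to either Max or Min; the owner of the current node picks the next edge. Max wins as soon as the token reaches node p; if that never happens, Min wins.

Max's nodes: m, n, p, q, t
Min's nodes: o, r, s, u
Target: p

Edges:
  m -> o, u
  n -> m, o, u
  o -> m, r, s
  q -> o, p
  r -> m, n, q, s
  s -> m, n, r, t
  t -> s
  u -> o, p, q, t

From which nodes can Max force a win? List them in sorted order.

p, q

A0 = {p}
A1: add {q} — q (Max) has q→p.
A2 = A1; e.g. m (Max) has no edge into A1. Fixed point.
Max's winning region = {p, q}.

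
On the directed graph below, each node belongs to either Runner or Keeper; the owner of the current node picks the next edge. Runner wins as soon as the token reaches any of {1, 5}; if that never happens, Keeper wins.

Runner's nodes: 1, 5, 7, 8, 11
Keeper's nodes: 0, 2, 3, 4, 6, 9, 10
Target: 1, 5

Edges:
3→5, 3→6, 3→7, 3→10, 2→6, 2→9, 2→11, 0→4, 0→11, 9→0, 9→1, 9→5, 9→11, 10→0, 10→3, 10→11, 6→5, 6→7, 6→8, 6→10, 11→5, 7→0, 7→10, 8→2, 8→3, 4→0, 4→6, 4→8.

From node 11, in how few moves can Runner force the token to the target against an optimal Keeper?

A0 = {1, 5}
A1: add {11} — 11 (Runner) has 11→5.
A2 = A1; e.g. 0 (Keeper) can still go to 4. Fixed point.
11 enters the attractor at level 1, so Runner can force the target in 1 move from there.

1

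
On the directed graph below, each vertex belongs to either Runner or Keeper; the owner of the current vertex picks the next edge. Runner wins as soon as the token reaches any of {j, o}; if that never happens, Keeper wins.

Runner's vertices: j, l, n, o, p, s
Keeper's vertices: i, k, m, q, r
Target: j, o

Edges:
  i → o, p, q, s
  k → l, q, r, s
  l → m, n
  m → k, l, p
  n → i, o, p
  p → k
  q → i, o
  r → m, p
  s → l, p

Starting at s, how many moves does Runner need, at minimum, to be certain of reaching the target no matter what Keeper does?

3

A0 = {j, o}
A1: add {n} — n (Runner) has n→o.
A2: add {l} — l (Runner) has l→n.
A3: add {s} — s (Runner) has s→l.
A4 = A3; e.g. i (Keeper) can still go to p. Fixed point.
s enters the attractor at level 3, so Runner can force the target in 3 moves from there.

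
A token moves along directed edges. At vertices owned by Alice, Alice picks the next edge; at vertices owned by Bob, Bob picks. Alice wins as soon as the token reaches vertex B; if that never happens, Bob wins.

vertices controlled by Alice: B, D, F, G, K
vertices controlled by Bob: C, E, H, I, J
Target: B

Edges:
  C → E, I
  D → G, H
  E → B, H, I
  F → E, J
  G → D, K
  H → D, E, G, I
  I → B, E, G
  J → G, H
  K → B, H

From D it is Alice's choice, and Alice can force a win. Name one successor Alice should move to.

A0 = {B}
A1: add {K} — K (Alice) has K→B.
A2: add {G} — G (Alice) has G→K.
A3: add {D} — D (Alice) has D→G.
A4 = A3; e.g. C (Bob) can still go to E. Fixed point.
From D, successor G is in the attractor (rank 2); the other successor H is not.

G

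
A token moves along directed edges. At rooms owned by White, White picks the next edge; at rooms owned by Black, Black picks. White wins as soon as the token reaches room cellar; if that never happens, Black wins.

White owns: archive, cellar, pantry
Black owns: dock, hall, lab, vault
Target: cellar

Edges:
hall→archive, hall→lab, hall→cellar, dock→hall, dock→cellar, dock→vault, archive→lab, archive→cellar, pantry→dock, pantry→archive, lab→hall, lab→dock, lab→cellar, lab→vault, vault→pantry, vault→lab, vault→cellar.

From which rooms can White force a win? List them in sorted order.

A0 = {cellar}
A1: add {archive} — archive (White) has archive→cellar.
A2: add {pantry} — pantry (White) has pantry→archive.
A3 = A2; e.g. hall (Black) can still go to lab. Fixed point.
White's winning region = {archive, cellar, pantry}.

archive, cellar, pantry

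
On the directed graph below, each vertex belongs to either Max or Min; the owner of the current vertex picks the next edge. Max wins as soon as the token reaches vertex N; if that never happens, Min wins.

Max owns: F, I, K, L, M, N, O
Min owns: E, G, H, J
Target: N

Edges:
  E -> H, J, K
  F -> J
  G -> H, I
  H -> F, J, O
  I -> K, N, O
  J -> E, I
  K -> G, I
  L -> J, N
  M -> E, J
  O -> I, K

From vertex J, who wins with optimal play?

Min

A0 = {N}
A1: add {I, L} — I (Max) has I→N; L (Max) has L→N.
A2: add {K, O} — K (Max) has K→I; O (Max) has O→I.
A3 = A2; e.g. E (Min) can still go to H. Fixed point.
J never enters the attractor, so Min can avoid the target forever.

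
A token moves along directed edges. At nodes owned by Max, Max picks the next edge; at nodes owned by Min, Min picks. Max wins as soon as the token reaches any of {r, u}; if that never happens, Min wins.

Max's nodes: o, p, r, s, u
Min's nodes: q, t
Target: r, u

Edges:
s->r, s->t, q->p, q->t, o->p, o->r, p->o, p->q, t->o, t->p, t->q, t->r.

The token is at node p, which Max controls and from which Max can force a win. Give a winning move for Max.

A0 = {r, u}
A1: add {o, s} — o (Max) has o→r; s (Max) has s→r.
A2: add {p} — p (Max) has p→o.
A3 = A2; e.g. q (Min) can still go to t. Fixed point.
From p, successor o is in the attractor (rank 1); the other successor q is not.

o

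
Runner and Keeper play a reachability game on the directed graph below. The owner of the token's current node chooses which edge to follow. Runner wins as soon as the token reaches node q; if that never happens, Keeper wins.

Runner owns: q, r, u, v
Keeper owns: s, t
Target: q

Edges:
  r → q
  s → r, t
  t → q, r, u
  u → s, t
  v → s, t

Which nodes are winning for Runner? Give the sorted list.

q, r

A0 = {q}
A1: add {r} — r (Runner) has r→q.
A2 = A1; e.g. s (Keeper) can still go to t. Fixed point.
Runner's winning region = {q, r}.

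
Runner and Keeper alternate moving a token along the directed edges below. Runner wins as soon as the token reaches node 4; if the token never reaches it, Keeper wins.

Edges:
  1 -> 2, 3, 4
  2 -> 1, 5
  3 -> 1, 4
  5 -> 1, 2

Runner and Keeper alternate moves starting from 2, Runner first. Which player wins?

Track states (vertex, player-to-move).
A0 = {(4,Runner), (4,Keeper)}
A1: add {(1,Runner), (3,Runner)}.
A2: add {(3,Keeper)}.
A3 = A2; e.g. (1,Keeper) stays out. (2,Runner) never enters ⇒ Keeper avoids the target.

Keeper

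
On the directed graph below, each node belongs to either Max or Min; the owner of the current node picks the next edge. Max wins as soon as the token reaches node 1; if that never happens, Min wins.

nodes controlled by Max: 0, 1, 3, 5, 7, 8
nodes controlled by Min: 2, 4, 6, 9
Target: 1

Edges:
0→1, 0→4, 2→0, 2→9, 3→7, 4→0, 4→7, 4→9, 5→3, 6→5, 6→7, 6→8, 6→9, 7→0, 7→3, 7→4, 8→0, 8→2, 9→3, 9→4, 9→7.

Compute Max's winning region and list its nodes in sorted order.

A0 = {1}
A1: add {0} — 0 (Max) has 0→1.
A2: add {7, 8} — 7 (Max) has 7→0; 8 (Max) has 8→0.
A3: add {3} — 3 (Max) has 3→7.
A4: add {5} — 5 (Max) has 5→3.
A5 = A4; e.g. 2 (Min) can still go to 9. Fixed point.
Max's winning region = {0, 1, 3, 5, 7, 8}.

0, 1, 3, 5, 7, 8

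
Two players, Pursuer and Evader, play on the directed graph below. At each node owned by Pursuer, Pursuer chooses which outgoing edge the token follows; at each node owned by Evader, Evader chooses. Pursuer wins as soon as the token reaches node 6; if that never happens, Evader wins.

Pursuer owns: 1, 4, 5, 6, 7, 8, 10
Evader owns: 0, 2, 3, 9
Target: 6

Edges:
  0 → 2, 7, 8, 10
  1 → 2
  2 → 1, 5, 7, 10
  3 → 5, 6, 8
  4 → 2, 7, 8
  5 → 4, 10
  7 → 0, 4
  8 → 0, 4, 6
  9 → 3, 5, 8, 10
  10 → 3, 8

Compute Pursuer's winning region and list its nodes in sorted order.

3, 4, 5, 6, 7, 8, 9, 10

A0 = {6}
A1: add {8} — 8 (Pursuer) has 8→6.
A2: add {4, 10} — 4 (Pursuer) has 4→8; 10 (Pursuer) has 10→8.
A3: add {5, 7} — 5 (Pursuer) has 5→4; 7 (Pursuer) has 7→4.
A4: add {3} — 3 (Evader): all of {5, 6, 8} already in.
A5: add {9} — 9 (Evader): all of {3, 5, 8, 10} already in.
A6 = A5; e.g. 0 (Evader) can still go to 2. Fixed point.
Pursuer's winning region = {3, 4, 5, 6, 7, 8, 9, 10}.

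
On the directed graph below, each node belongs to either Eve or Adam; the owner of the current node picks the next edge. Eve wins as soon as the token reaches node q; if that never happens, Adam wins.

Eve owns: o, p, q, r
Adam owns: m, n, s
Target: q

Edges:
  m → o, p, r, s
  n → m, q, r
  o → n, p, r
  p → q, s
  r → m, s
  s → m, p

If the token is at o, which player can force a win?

Eve

A0 = {q}
A1: add {p} — p (Eve) has p→q.
A2: add {o} — o (Eve) has o→p.
A3 = A2; e.g. m (Adam) can still go to r. Fixed point.
o ∈ A2, so Eve can force the target.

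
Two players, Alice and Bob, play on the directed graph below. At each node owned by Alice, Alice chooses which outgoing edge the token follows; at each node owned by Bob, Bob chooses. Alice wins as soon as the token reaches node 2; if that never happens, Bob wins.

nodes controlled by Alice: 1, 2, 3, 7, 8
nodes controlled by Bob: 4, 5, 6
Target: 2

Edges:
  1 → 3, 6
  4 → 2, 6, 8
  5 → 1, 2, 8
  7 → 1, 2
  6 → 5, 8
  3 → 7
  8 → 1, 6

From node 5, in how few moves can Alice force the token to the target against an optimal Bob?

A0 = {2}
A1: add {7} — 7 (Alice) has 7→2.
A2: add {3} — 3 (Alice) has 3→7.
A3: add {1} — 1 (Alice) has 1→3.
A4: add {8} — 8 (Alice) has 8→1.
A5: add {5} — 5 (Bob): all of {1, 2, 8} already in.
5 enters the attractor at level 5, so Alice can force the target in 5 moves from there.

5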